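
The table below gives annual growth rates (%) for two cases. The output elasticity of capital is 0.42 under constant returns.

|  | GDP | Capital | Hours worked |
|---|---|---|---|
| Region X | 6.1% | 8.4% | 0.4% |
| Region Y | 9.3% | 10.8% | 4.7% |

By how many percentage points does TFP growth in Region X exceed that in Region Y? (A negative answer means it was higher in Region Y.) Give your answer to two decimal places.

0.30 percentage points

Labor's share = 1 − 0.42 = 0.58.
Region X: TFP = 6.1 − 3.528 − 0.232 = 2.34%.
Region Y: TFP = 9.3 − 4.536 − 2.726 = 2.038%.
Difference = 2.34 − (2.038) = 0.302 pp.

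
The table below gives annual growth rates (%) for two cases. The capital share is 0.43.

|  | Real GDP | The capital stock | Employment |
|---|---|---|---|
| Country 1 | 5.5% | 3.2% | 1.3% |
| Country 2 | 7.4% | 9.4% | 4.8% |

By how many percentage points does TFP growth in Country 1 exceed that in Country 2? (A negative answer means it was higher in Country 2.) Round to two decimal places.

Labor's share = 1 − 0.43 = 0.57.
Country 1: TFP = 5.5 − 1.376 − 0.741 = 3.383%.
Country 2: TFP = 7.4 − 4.042 − 2.736 = 0.622%.
Difference = 3.383 − (0.622) = 2.761 pp.

2.76 percentage points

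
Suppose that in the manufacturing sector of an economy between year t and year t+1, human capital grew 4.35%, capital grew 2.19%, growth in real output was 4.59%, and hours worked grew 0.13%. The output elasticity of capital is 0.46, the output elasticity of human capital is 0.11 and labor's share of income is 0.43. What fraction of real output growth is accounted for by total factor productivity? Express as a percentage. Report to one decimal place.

Labor's share = 1 − 0.46 − 0.11 = 0.43.
Capital: 0.46 × 2.19 = 1.0074 pp.
Human capital: 0.11 × 4.35 = 0.4785 pp.
Hours worked: 0.43 × 0.13 = 0.0559 pp.
TFP growth = 4.59 − 1.5418 = 3.0482%.
TFP share of growth = 3.0482 / 4.59 × 100 = 66.41%.

Total factor productivity accounted for 66.4% of growth.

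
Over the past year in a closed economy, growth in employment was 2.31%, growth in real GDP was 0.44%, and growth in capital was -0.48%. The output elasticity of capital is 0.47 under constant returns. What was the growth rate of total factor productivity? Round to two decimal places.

-0.56%

Labor's share = 1 − 0.47 = 0.53.
Capital: 0.47 × (-0.48) = -0.2256 pp.
Employment: 0.53 × 2.31 = 1.2243 pp.
TFP growth = 0.44 − 0.9987 = -0.5587%.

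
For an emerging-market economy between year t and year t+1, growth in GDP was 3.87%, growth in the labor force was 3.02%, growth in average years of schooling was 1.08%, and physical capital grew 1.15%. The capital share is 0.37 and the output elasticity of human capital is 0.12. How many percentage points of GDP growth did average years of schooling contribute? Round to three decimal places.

Contribution = share × growth = 0.12 × 1.08 = 0.1296 pp.

0.130 pp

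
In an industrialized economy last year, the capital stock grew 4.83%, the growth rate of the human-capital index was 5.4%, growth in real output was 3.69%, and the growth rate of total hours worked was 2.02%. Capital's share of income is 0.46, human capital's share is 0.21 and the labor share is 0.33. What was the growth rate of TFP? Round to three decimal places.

-0.332%

Labor's share = 1 − 0.46 − 0.21 = 0.33.
The capital stock: 0.46 × 4.83 = 2.2218 pp.
The human-capital index: 0.21 × 5.4 = 1.134 pp.
Total hours worked: 0.33 × 2.02 = 0.6666 pp.
TFP growth = 3.69 − 4.0224 = -0.3324%.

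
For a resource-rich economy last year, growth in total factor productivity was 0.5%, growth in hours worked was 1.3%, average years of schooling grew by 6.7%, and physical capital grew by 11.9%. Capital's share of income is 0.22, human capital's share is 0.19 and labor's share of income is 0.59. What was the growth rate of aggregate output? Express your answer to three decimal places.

Labor's share = 1 − 0.22 − 0.19 = 0.59.
Physical capital: 0.22 × 11.9 = 2.618 pp.
Average years of schooling: 0.19 × 6.7 = 1.273 pp.
Hours worked: 0.59 × 1.3 = 0.767 pp.
Output growth = 0.5 + 4.658 = 5.158%.

5.158%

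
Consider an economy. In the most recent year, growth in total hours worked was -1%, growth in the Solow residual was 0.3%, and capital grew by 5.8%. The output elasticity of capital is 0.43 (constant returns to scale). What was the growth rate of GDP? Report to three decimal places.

2.224%

Labor's share = 1 − 0.43 = 0.57.
Capital: 0.43 × 5.8 = 2.494 pp.
Total hours worked: 0.57 × (-1) = -0.57 pp.
Output growth = 0.3 + 1.924 = 2.224%.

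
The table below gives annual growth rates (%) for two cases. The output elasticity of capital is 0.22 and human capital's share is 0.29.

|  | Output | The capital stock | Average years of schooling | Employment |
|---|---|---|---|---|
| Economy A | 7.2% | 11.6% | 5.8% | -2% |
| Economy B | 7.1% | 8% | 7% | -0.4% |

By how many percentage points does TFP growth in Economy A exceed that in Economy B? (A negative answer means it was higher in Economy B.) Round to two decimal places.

Labor's share = 1 − 0.22 − 0.29 = 0.49.
Economy A: TFP = 7.2 − 2.552 − 1.682 + 0.98 = 3.946%.
Economy B: TFP = 7.1 − 1.76 − 2.03 + 0.196 = 3.506%.
Difference = 3.946 − (3.506) = 0.44 pp.

0.44 percentage points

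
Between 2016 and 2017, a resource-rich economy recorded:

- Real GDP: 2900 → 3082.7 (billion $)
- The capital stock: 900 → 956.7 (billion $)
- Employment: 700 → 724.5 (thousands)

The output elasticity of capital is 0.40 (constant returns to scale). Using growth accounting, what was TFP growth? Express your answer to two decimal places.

TFP growth was 1.68%.

Real GDP growth = (3082.7 − 2900) / 2900 = 6.3%.
The capital stock growth = (956.7 − 900) / 900 = 6.3%.
Employment growth = (724.5 − 700) / 700 = 3.5%.
Labor's share = 1 − 0.4 = 0.6.
The capital stock: 0.4 × 6.3 = 2.52 pp.
Employment: 0.6 × 3.5 = 2.1 pp.
TFP growth = 6.3 − 4.62 = 1.68%.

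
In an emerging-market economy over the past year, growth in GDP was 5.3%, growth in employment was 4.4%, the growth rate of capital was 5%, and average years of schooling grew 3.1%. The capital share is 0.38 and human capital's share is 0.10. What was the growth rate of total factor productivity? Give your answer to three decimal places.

Labor's share = 1 − 0.38 − 0.1 = 0.52.
Capital: 0.38 × 5 = 1.9 pp.
Average years of schooling: 0.1 × 3.1 = 0.31 pp.
Employment: 0.52 × 4.4 = 2.288 pp.
TFP growth = 5.3 − 4.498 = 0.802%.

Total factor productivity growth was 0.802%.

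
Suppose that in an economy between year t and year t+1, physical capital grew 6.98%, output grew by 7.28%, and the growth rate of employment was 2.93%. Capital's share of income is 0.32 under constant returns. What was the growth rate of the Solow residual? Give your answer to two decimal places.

3.05%

Labor's share = 1 − 0.32 = 0.68.
Physical capital: 0.32 × 6.98 = 2.2336 pp.
Employment: 0.68 × 2.93 = 1.9924 pp.
TFP growth = 7.28 − 4.226 = 3.054%.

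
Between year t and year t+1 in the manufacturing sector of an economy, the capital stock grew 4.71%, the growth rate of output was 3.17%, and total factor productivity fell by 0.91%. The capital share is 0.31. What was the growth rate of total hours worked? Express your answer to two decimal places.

3.80%

Labor's share = 1 − 0.31 = 0.69.
gY = gA + 0.31×4.71 + 0.69×g.
0.69×g = 3.17 + 0.91 − 1.4601 = 2.6199.
g = 2.6199 / 0.69 = 3.797%.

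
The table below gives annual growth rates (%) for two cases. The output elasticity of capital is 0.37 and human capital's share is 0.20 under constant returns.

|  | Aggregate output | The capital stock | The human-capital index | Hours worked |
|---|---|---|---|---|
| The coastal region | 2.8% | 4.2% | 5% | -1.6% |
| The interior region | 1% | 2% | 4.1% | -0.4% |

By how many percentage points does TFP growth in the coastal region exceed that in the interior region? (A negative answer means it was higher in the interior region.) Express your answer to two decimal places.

1.32 percentage points

Labor's share = 1 − 0.37 − 0.2 = 0.43.
The coastal region: TFP = 2.8 − 1.554 − 1 + 0.688 = 0.934%.
The interior region: TFP = 1 − 0.74 − 0.82 + 0.172 = -0.388%.
Difference = 0.934 − (-0.388) = 1.322 pp.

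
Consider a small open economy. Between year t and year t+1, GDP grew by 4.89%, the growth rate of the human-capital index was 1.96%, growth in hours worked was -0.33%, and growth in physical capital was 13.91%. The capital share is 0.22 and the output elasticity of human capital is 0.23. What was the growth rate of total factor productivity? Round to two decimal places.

1.56%

Labor's share = 1 − 0.22 − 0.23 = 0.55.
Physical capital: 0.22 × 13.91 = 3.0602 pp.
The human-capital index: 0.23 × 1.96 = 0.4508 pp.
Hours worked: 0.55 × (-0.33) = -0.1815 pp.
TFP growth = 4.89 − 3.3295 = 1.5605%.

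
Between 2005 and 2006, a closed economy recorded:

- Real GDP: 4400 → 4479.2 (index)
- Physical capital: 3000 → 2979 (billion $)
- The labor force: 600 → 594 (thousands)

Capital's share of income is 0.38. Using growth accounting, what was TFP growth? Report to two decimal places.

TFP grew 2.69%.

Real GDP growth = (4479.2 − 4400) / 4400 = 1.8%.
Physical capital growth = (2979 − 3000) / 3000 = -0.7%.
The labor force growth = (594 − 600) / 600 = -1%.
Labor's share = 1 − 0.38 = 0.62.
Physical capital: 0.38 × (-0.7) = -0.266 pp.
The labor force: 0.62 × (-1) = -0.62 pp.
TFP growth = 1.8 + 0.886 = 2.686%.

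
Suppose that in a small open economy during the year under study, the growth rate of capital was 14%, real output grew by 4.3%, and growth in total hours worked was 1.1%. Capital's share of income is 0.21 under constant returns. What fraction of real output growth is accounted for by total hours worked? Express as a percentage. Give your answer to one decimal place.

Labor's share = 1 − 0.21 = 0.79.
Total hours worked contributed 0.79 × 1.1 = 0.869 pp.
Share of growth = 0.869 / 4.3 × 100 = 20.209%.

20.2%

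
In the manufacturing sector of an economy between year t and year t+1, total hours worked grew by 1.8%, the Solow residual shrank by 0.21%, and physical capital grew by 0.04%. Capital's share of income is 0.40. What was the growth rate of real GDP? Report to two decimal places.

Real GDP growth was 0.89%.

Labor's share = 1 − 0.4 = 0.6.
Physical capital: 0.4 × 0.04 = 0.016 pp.
Total hours worked: 0.6 × 1.8 = 1.08 pp.
Output growth = -0.21 + 1.096 = 0.886%.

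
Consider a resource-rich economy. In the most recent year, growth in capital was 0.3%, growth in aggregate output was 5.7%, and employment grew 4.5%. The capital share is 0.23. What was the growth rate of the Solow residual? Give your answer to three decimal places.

Labor's share = 1 − 0.23 = 0.77.
Capital: 0.23 × 0.3 = 0.069 pp.
Employment: 0.77 × 4.5 = 3.465 pp.
TFP growth = 5.7 − 3.534 = 2.166%.

2.166%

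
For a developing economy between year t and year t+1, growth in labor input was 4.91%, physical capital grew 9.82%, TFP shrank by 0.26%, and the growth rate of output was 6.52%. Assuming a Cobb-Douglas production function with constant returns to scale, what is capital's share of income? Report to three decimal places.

gY = gA + α·gK + (1−α)·gL, so gY − gA − gL = α(gK − gL).
6.52 + 0.26 − 4.91 = α × (9.82 − 4.91).
1.87 = 4.91 α, so α = 0.38086.

Capital's share of income is 0.381.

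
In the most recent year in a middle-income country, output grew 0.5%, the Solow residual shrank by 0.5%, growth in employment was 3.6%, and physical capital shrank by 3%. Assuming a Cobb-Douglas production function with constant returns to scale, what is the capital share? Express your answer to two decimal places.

gY = gA + α·gK + (1−α)·gL, so gY − gA − gL = α(gK − gL).
0.5 + 0.5 − 3.6 = α × (-3 − 3.6).
-2.6 = -6.6 α, so α = 0.3939.

The capital share is 0.39.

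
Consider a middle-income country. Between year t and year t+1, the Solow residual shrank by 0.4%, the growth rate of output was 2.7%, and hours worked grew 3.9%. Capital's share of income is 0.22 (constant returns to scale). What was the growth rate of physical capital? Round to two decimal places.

Labor's share = 1 − 0.22 = 0.78.
gY = gA + 0.78×3.9 + 0.22×g.
0.22×g = 2.7 + 0.4 − 3.042 = 0.058.
g = 0.058 / 0.22 = 0.2636%.

0.26%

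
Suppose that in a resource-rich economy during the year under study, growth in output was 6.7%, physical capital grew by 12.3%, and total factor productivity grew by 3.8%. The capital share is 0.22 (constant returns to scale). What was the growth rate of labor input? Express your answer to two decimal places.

Labor's share = 1 − 0.22 = 0.78.
gY = gA + 0.22×12.3 + 0.78×g.
0.78×g = 6.7 − 3.8 − 2.706 = 0.194.
g = 0.194 / 0.78 = 0.2487%.

0.25%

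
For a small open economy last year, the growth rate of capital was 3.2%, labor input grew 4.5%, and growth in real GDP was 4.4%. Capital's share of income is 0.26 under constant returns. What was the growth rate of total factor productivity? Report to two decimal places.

Labor's share = 1 − 0.26 = 0.74.
Capital: 0.26 × 3.2 = 0.832 pp.
Labor input: 0.74 × 4.5 = 3.33 pp.
TFP growth = 4.4 − 4.162 = 0.238%.

Total factor productivity growth was 0.24%.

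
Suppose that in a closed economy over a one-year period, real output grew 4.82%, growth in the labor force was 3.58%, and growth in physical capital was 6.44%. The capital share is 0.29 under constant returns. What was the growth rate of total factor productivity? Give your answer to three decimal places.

Labor's share = 1 − 0.29 = 0.71.
Physical capital: 0.29 × 6.44 = 1.8676 pp.
The labor force: 0.71 × 3.58 = 2.5418 pp.
TFP growth = 4.82 − 4.4094 = 0.4106%.

0.411%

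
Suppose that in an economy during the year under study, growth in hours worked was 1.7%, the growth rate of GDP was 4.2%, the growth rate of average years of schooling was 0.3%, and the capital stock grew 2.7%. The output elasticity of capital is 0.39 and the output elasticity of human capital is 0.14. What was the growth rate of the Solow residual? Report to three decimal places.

2.306%

Labor's share = 1 − 0.39 − 0.14 = 0.47.
The capital stock: 0.39 × 2.7 = 1.053 pp.
Average years of schooling: 0.14 × 0.3 = 0.042 pp.
Hours worked: 0.47 × 1.7 = 0.799 pp.
TFP growth = 4.2 − 1.894 = 2.306%.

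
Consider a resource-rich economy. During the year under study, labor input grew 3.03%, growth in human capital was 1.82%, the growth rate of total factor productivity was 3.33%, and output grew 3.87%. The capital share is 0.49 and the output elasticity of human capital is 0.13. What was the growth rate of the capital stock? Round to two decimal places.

-1.73%

Labor's share = 1 − 0.49 − 0.13 = 0.38.
gY = gA + 0.13×1.82 + 0.38×3.03 + 0.49×g.
0.49×g = 3.87 − 3.33 − 1.388 = -0.848.
g = -0.848 / 0.49 = -1.7306%.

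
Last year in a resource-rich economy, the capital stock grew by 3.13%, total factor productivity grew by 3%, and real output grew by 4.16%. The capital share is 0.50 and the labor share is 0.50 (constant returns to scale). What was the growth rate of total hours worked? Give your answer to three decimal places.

Labor's share = 1 − 0.5 = 0.5.
gY = gA + 0.5×3.13 + 0.5×g.
0.5×g = 4.16 − 3 − 1.565 = -0.405.
g = -0.405 / 0.5 = -0.81%.

-0.810%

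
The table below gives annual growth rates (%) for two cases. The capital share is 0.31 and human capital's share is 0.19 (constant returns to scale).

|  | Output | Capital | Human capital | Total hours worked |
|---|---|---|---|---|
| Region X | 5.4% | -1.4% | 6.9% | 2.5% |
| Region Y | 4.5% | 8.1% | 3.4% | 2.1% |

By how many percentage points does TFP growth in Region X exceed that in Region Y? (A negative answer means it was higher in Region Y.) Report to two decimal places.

Labor's share = 1 − 0.31 − 0.19 = 0.5.
Region X: TFP = 5.4 + 0.434 − 1.311 − 1.25 = 3.273%.
Region Y: TFP = 4.5 − 2.511 − 0.646 − 1.05 = 0.293%.
Difference = 3.273 − (0.293) = 2.98 pp.

2.98 percentage points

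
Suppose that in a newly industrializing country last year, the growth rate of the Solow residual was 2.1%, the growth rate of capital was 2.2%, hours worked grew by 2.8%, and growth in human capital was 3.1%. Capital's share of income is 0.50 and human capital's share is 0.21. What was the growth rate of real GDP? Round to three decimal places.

4.663%

Labor's share = 1 − 0.5 − 0.21 = 0.29.
Capital: 0.5 × 2.2 = 1.1 pp.
Human capital: 0.21 × 3.1 = 0.651 pp.
Hours worked: 0.29 × 2.8 = 0.812 pp.
Output growth = 2.1 + 2.563 = 4.663%.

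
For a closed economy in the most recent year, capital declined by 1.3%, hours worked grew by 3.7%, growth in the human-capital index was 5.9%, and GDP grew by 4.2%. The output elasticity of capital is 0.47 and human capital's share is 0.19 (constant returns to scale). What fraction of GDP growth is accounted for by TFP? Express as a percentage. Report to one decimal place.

TFP accounted for 57.9% of growth.

Labor's share = 1 − 0.47 − 0.19 = 0.34.
Capital: 0.47 × (-1.3) = -0.611 pp.
The human-capital index: 0.19 × 5.9 = 1.121 pp.
Hours worked: 0.34 × 3.7 = 1.258 pp.
TFP growth = 4.2 − 1.768 = 2.432%.
TFP share of growth = 2.432 / 4.2 × 100 = 57.905%.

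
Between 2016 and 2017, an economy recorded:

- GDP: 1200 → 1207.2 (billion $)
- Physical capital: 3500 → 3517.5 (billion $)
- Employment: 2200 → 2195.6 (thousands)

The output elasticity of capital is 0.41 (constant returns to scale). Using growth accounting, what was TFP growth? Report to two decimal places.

0.51%

GDP growth = (1207.2 − 1200) / 1200 = 0.6%.
Physical capital growth = (3517.5 − 3500) / 3500 = 0.5%.
Employment growth = (2195.6 − 2200) / 2200 = -0.2%.
Labor's share = 1 − 0.41 = 0.59.
Physical capital: 0.41 × 0.5 = 0.205 pp.
Employment: 0.59 × (-0.2) = -0.118 pp.
TFP growth = 0.6 − 0.087 = 0.513%.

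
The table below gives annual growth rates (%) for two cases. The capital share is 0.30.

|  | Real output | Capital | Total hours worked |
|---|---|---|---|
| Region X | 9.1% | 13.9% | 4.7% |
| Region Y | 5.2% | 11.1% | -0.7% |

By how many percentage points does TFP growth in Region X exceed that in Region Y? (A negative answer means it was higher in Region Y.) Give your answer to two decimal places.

Labor's share = 1 − 0.3 = 0.7.
Region X: TFP = 9.1 − 4.17 − 3.29 = 1.64%.
Region Y: TFP = 5.2 − 3.33 + 0.49 = 2.36%.
Difference = 1.64 − (2.36) = -0.72 pp.

-0.72 percentage points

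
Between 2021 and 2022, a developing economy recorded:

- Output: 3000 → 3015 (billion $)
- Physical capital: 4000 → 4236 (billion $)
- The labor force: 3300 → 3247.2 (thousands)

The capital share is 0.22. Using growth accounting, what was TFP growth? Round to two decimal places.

0.45%

Output growth = (3015 − 3000) / 3000 = 0.5%.
Physical capital growth = (4236 − 4000) / 4000 = 5.9%.
The labor force growth = (3247.2 − 3300) / 3300 = -1.6%.
Labor's share = 1 − 0.22 = 0.78.
Physical capital: 0.22 × 5.9 = 1.298 pp.
The labor force: 0.78 × (-1.6) = -1.248 pp.
TFP growth = 0.5 − 0.05 = 0.45%.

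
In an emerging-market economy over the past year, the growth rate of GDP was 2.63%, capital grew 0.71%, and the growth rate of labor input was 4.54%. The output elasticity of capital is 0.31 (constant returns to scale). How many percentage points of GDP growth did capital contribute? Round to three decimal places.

0.220 percentage points

Contribution = share × growth = 0.31 × 0.71 = 0.2201 pp.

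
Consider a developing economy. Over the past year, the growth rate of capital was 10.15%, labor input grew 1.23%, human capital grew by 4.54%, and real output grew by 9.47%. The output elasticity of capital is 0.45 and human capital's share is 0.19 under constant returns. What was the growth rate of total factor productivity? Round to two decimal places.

3.60%

Labor's share = 1 − 0.45 − 0.19 = 0.36.
Capital: 0.45 × 10.15 = 4.5675 pp.
Human capital: 0.19 × 4.54 = 0.8626 pp.
Labor input: 0.36 × 1.23 = 0.4428 pp.
TFP growth = 9.47 − 5.8729 = 3.5971%.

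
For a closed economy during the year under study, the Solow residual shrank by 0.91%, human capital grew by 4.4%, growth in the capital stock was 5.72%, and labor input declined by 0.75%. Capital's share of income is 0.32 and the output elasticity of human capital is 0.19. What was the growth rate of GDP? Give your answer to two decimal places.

GDP grew 1.39%.

Labor's share = 1 − 0.32 − 0.19 = 0.49.
The capital stock: 0.32 × 5.72 = 1.8304 pp.
Human capital: 0.19 × 4.4 = 0.836 pp.
Labor input: 0.49 × (-0.75) = -0.3675 pp.
Output growth = -0.91 + 2.2989 = 1.3889%.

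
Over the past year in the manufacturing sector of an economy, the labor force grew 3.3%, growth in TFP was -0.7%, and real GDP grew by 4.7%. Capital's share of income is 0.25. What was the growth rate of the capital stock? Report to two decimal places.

Labor's share = 1 − 0.25 = 0.75.
gY = gA + 0.75×3.3 + 0.25×g.
0.25×g = 4.7 + 0.7 − 2.475 = 2.925.
g = 2.925 / 0.25 = 11.7%.

11.70%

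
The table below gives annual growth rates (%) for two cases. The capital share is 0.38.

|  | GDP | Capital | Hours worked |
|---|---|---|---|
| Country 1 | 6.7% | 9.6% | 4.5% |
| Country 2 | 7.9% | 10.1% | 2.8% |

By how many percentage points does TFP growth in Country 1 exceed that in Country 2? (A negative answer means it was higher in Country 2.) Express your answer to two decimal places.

-2.06 percentage points

Labor's share = 1 − 0.38 = 0.62.
Country 1: TFP = 6.7 − 3.648 − 2.79 = 0.262%.
Country 2: TFP = 7.9 − 3.838 − 1.736 = 2.326%.
Difference = 0.262 − (2.326) = -2.064 pp.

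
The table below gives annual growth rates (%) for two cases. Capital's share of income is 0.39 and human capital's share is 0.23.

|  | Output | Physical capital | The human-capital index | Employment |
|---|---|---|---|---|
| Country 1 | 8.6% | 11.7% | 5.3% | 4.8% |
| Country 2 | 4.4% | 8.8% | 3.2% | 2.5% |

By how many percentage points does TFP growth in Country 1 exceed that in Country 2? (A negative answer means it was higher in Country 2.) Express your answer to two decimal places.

1.71 percentage points

Labor's share = 1 − 0.39 − 0.23 = 0.38.
Country 1: TFP = 8.6 − 4.563 − 1.219 − 1.824 = 0.994%.
Country 2: TFP = 4.4 − 3.432 − 0.736 − 0.95 = -0.718%.
Difference = 0.994 − (-0.718) = 1.712 pp.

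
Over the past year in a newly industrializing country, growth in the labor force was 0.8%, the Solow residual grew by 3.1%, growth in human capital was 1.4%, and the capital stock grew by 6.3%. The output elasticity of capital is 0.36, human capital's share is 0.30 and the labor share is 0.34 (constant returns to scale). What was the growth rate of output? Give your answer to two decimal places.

Labor's share = 1 − 0.36 − 0.3 = 0.34.
The capital stock: 0.36 × 6.3 = 2.268 pp.
Human capital: 0.3 × 1.4 = 0.42 pp.
The labor force: 0.34 × 0.8 = 0.272 pp.
Output growth = 3.1 + 2.96 = 6.06%.

Output growth was 6.06%.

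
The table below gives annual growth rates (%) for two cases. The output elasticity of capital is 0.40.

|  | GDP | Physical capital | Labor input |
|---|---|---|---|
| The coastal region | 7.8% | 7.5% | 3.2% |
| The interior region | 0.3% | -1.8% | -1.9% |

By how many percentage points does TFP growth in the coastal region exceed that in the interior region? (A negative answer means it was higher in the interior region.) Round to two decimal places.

Labor's share = 1 − 0.4 = 0.6.
The coastal region: TFP = 7.8 − 3 − 1.92 = 2.88%.
The interior region: TFP = 0.3 + 0.72 + 1.14 = 2.16%.
Difference = 2.88 − (2.16) = 0.72 pp.

0.72 percentage points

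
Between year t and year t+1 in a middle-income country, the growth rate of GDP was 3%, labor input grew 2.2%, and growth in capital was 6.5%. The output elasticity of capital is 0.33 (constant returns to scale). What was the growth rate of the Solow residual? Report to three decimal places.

Labor's share = 1 − 0.33 = 0.67.
Capital: 0.33 × 6.5 = 2.145 pp.
Labor input: 0.67 × 2.2 = 1.474 pp.
TFP growth = 3 − 3.619 = -0.619%.

-0.619%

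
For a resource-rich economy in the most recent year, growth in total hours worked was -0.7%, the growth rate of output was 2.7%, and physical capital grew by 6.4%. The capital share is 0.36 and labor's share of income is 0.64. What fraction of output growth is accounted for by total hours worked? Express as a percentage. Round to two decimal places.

Labor's share = 1 − 0.36 = 0.64.
Total hours worked contributed 0.64 × (-0.7) = -0.448 pp.
Share of growth = -0.448 / 2.7 × 100 = -16.5926%.

Total hours worked accounted for -16.59% of growth.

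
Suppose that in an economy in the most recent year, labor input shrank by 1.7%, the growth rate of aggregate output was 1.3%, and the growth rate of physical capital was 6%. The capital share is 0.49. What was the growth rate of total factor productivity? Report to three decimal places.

Labor's share = 1 − 0.49 = 0.51.
Physical capital: 0.49 × 6 = 2.94 pp.
Labor input: 0.51 × (-1.7) = -0.867 pp.
TFP growth = 1.3 − 2.073 = -0.773%.

-0.773%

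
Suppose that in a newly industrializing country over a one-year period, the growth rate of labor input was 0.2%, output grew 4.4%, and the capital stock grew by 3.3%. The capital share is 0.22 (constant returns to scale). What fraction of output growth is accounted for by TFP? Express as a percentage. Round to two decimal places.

79.95%

Labor's share = 1 − 0.22 = 0.78.
The capital stock: 0.22 × 3.3 = 0.726 pp.
Labor input: 0.78 × 0.2 = 0.156 pp.
TFP growth = 4.4 − 0.882 = 3.518%.
TFP share of growth = 3.518 / 4.4 × 100 = 79.9545%.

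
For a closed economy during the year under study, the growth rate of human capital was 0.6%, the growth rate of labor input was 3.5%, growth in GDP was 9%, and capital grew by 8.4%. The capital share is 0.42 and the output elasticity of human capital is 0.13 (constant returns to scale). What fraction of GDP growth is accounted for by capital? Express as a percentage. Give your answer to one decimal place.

Capital contributed 0.42 × 8.4 = 3.528 pp.
Share of growth = 3.528 / 9 × 100 = 39.2%.

Capital accounted for 39.2% of growth.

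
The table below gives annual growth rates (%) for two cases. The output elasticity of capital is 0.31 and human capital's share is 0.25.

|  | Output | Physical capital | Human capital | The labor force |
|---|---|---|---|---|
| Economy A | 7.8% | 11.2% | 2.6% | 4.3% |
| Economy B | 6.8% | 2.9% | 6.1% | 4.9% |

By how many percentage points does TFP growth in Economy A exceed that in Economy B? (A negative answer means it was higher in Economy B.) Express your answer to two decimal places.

Labor's share = 1 − 0.31 − 0.25 = 0.44.
Economy A: TFP = 7.8 − 3.472 − 0.65 − 1.892 = 1.786%.
Economy B: TFP = 6.8 − 0.899 − 1.525 − 2.156 = 2.22%.
Difference = 1.786 − (2.22) = -0.434 pp.

-0.43 percentage points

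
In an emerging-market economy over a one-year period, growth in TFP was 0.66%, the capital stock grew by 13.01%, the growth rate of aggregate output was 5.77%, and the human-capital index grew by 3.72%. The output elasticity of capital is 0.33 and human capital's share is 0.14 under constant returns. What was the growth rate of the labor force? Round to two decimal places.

The labor force growth was 0.56%.

Labor's share = 1 − 0.33 − 0.14 = 0.53.
gY = gA + 0.33×13.01 + 0.14×3.72 + 0.53×g.
0.53×g = 5.77 − 0.66 − 4.8141 = 0.2959.
g = 0.2959 / 0.53 = 0.5583%.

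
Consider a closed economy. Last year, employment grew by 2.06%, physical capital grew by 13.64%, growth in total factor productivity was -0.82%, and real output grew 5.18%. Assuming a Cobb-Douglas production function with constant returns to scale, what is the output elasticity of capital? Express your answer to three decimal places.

0.340

gY = gA + α·gK + (1−α)·gL, so gY − gA − gL = α(gK − gL).
5.18 + 0.82 − 2.06 = α × (13.64 − 2.06).
3.94 = 11.58 α, so α = 0.34024.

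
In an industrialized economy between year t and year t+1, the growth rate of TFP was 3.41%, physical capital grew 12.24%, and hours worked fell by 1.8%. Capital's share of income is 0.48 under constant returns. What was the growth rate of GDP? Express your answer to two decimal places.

8.35%

Labor's share = 1 − 0.48 = 0.52.
Physical capital: 0.48 × 12.24 = 5.8752 pp.
Hours worked: 0.52 × (-1.8) = -0.936 pp.
Output growth = 3.41 + 4.9392 = 8.3492%.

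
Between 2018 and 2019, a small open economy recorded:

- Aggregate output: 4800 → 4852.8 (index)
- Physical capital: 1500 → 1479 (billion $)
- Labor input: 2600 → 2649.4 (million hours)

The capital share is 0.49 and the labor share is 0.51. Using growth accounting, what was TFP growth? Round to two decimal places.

Aggregate output growth = (4852.8 − 4800) / 4800 = 1.1%.
Physical capital growth = (1479 − 1500) / 1500 = -1.4%.
Labor input growth = (2649.4 − 2600) / 2600 = 1.9%.
Labor's share = 1 − 0.49 = 0.51.
Physical capital: 0.49 × (-1.4) = -0.686 pp.
Labor input: 0.51 × 1.9 = 0.969 pp.
TFP growth = 1.1 − 0.283 = 0.817%.

TFP grew 0.82%.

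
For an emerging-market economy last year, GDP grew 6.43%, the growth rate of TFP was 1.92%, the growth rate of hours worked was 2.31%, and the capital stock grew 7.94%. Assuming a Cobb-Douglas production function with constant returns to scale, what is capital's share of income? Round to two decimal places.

Capital's share of income is 0.39.

gY = gA + α·gK + (1−α)·gL, so gY − gA − gL = α(gK − gL).
6.43 − 1.92 − 2.31 = α × (7.94 − 2.31).
2.2 = 5.63 α, so α = 0.3908.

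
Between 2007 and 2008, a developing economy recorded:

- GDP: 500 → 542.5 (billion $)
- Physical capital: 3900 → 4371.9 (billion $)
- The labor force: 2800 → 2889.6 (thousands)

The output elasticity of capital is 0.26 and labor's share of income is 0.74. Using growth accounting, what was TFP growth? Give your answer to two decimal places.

2.99%

GDP growth = (542.5 − 500) / 500 = 8.5%.
Physical capital growth = (4371.9 − 3900) / 3900 = 12.1%.
The labor force growth = (2889.6 − 2800) / 2800 = 3.2%.
Labor's share = 1 − 0.26 = 0.74.
Physical capital: 0.26 × 12.1 = 3.146 pp.
The labor force: 0.74 × 3.2 = 2.368 pp.
TFP growth = 8.5 − 5.514 = 2.986%.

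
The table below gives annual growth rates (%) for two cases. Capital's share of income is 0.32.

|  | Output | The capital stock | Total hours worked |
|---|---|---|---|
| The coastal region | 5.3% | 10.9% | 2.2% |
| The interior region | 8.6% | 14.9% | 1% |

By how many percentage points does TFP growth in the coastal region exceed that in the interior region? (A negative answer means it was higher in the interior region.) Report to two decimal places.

Labor's share = 1 − 0.32 = 0.68.
The coastal region: TFP = 5.3 − 3.488 − 1.496 = 0.316%.
The interior region: TFP = 8.6 − 4.768 − 0.68 = 3.152%.
Difference = 0.316 − (3.152) = -2.836 pp.

-2.84 percentage points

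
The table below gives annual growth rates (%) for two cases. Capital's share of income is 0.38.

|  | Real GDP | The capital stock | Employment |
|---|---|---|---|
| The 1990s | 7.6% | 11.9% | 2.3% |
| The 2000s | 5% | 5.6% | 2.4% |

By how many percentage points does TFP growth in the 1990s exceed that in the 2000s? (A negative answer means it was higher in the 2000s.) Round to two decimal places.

Labor's share = 1 − 0.38 = 0.62.
The 1990s: TFP = 7.6 − 4.522 − 1.426 = 1.652%.
The 2000s: TFP = 5 − 2.128 − 1.488 = 1.384%.
Difference = 1.652 − (1.384) = 0.268 pp.

0.27 percentage points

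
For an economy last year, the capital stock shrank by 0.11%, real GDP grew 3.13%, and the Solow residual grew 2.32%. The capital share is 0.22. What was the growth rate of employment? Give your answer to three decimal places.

1.069%

Labor's share = 1 − 0.22 = 0.78.
gY = gA + 0.22×(-0.11) + 0.78×g.
0.78×g = 3.13 − 2.32 + 0.0242 = 0.8342.
g = 0.8342 / 0.78 = 1.06949%.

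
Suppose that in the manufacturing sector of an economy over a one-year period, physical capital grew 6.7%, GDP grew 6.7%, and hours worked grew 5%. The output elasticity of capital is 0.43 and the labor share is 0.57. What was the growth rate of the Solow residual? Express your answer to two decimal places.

The Solow residual grew 0.97%.

Labor's share = 1 − 0.43 = 0.57.
Physical capital: 0.43 × 6.7 = 2.881 pp.
Hours worked: 0.57 × 5 = 2.85 pp.
TFP growth = 6.7 − 5.731 = 0.969%.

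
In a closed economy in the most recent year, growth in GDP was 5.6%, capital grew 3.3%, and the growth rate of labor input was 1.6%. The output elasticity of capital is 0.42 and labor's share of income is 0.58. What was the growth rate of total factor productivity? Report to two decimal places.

Labor's share = 1 − 0.42 = 0.58.
Capital: 0.42 × 3.3 = 1.386 pp.
Labor input: 0.58 × 1.6 = 0.928 pp.
TFP growth = 5.6 − 2.314 = 3.286%.

Total factor productivity grew 3.29%.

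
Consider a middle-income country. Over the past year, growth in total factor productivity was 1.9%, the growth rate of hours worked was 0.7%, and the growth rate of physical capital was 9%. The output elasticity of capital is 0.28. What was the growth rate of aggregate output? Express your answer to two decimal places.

Labor's share = 1 − 0.28 = 0.72.
Physical capital: 0.28 × 9 = 2.52 pp.
Hours worked: 0.72 × 0.7 = 0.504 pp.
Output growth = 1.9 + 3.024 = 4.924%.

4.92%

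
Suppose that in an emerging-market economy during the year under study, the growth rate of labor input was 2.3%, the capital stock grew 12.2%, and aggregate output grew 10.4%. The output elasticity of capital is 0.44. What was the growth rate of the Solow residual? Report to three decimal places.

3.744%

Labor's share = 1 − 0.44 = 0.56.
The capital stock: 0.44 × 12.2 = 5.368 pp.
Labor input: 0.56 × 2.3 = 1.288 pp.
TFP growth = 10.4 − 6.656 = 3.744%.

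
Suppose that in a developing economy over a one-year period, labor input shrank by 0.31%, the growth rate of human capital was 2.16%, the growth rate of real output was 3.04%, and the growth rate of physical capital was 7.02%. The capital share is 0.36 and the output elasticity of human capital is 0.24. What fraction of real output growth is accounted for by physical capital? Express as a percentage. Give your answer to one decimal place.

83.1%

Physical capital contributed 0.36 × 7.02 = 2.5272 pp.
Share of growth = 2.5272 / 3.04 × 100 = 83.132%.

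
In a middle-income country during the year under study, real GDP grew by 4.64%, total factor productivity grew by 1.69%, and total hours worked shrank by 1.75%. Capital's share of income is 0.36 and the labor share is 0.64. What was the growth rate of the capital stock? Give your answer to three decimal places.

Labor's share = 1 − 0.36 = 0.64.
gY = gA + 0.64×(-1.75) + 0.36×g.
0.36×g = 4.64 − 1.69 + 1.12 = 4.07.
g = 4.07 / 0.36 = 11.30556%.

11.306%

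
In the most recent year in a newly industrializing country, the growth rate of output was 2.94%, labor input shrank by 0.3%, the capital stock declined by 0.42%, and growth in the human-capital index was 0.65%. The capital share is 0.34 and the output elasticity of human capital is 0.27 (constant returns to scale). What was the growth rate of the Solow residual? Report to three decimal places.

3.024%

Labor's share = 1 − 0.34 − 0.27 = 0.39.
The capital stock: 0.34 × (-0.42) = -0.1428 pp.
The human-capital index: 0.27 × 0.65 = 0.1755 pp.
Labor input: 0.39 × (-0.3) = -0.117 pp.
TFP growth = 2.94 + 0.0843 = 3.0243%.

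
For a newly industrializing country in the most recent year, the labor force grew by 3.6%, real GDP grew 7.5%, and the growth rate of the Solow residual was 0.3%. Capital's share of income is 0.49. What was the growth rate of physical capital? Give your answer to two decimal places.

10.95%

Labor's share = 1 − 0.49 = 0.51.
gY = gA + 0.51×3.6 + 0.49×g.
0.49×g = 7.5 − 0.3 − 1.836 = 5.364.
g = 5.364 / 0.49 = 10.9469%.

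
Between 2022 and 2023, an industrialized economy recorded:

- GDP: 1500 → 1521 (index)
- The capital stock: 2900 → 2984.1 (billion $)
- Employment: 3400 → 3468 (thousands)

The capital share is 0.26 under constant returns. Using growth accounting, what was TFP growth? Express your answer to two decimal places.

-0.83%

GDP growth = (1521 − 1500) / 1500 = 1.4%.
The capital stock growth = (2984.1 − 2900) / 2900 = 2.9%.
Employment growth = (3468 − 3400) / 3400 = 2%.
Labor's share = 1 − 0.26 = 0.74.
The capital stock: 0.26 × 2.9 = 0.754 pp.
Employment: 0.74 × 2 = 1.48 pp.
TFP growth = 1.4 − 2.234 = -0.834%.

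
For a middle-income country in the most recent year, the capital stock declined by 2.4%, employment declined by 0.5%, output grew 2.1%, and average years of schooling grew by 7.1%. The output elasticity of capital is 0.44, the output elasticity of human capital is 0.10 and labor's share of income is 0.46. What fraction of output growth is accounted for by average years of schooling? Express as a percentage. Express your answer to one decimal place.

Average years of schooling contributed 0.1 × 7.1 = 0.71 pp.
Share of growth = 0.71 / 2.1 × 100 = 33.81%.

33.8%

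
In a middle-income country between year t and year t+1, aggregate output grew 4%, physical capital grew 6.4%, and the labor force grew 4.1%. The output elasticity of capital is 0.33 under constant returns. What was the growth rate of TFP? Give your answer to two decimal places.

-0.86%

Labor's share = 1 − 0.33 = 0.67.
Physical capital: 0.33 × 6.4 = 2.112 pp.
The labor force: 0.67 × 4.1 = 2.747 pp.
TFP growth = 4 − 4.859 = -0.859%.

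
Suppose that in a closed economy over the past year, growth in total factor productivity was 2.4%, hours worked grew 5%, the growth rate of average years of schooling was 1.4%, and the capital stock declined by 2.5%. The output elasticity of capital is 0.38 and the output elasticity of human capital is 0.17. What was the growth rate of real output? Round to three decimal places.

3.938%

Labor's share = 1 − 0.38 − 0.17 = 0.45.
The capital stock: 0.38 × (-2.5) = -0.95 pp.
Average years of schooling: 0.17 × 1.4 = 0.238 pp.
Hours worked: 0.45 × 5 = 2.25 pp.
Output growth = 2.4 + 1.538 = 3.938%.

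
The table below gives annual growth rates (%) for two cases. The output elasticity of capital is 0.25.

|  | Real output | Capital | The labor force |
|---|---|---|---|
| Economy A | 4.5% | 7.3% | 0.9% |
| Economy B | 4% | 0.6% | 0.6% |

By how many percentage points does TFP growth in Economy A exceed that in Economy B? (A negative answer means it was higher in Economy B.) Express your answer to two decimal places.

Labor's share = 1 − 0.25 = 0.75.
Economy A: TFP = 4.5 − 1.825 − 0.675 = 2%.
Economy B: TFP = 4 − 0.15 − 0.45 = 3.4%.
Difference = 2 − (3.4) = -1.4 pp.

-1.40 percentage points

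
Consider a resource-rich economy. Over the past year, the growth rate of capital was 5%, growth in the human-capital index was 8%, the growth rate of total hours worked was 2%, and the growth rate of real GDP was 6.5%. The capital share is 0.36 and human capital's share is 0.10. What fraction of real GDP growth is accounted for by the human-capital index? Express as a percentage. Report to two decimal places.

The human-capital index contributed 0.1 × 8 = 0.8 pp.
Share of growth = 0.8 / 6.5 × 100 = 12.3077%.

The human-capital index accounted for 12.31% of growth.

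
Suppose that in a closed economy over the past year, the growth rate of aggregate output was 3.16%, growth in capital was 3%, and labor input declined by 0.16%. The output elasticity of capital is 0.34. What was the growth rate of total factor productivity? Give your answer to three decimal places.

Total factor productivity grew 2.246%.

Labor's share = 1 − 0.34 = 0.66.
Capital: 0.34 × 3 = 1.02 pp.
Labor input: 0.66 × (-0.16) = -0.1056 pp.
TFP growth = 3.16 − 0.9144 = 2.2456%.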